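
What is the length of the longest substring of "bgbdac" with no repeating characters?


Input: "bgbdac"
Sliding window (track last position of each char):
  Position 0 ('b'): window [0,0] length 1 -- new best
  Position 1 ('g'): window [0,1] length 2 -- new best
  Position 2 ('b'): repeat (last at 0), move window start to 1
  Position 2 ('b'): window [1,2] length 2
  Position 3 ('d'): window [1,3] length 3 -- new best
  Position 4 ('a'): window [1,4] length 4 -- new best
  Position 5 ('c'): window [1,5] length 5 -- new best
Longest substring with no repeats: "gbdac" with length 5

5


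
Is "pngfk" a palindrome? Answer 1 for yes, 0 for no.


Input: pngfk
Reversed: kfgnp
  Compare pos 0 ('p') with pos 4 ('k'): MISMATCH
  Compare pos 1 ('n') with pos 3 ('f'): MISMATCH
Result: not a palindrome

0


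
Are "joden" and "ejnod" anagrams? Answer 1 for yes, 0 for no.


Strings: "joden", "ejnod"
Sorted first:  dejno
Sorted second: dejno
Sorted forms match => anagrams

1


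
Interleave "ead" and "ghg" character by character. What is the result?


Interleaving "ead" and "ghg":
  Position 0: 'e' from first, 'g' from second => "eg"
  Position 1: 'a' from first, 'h' from second => "ah"
  Position 2: 'd' from first, 'g' from second => "dg"
Result: egahdg

egahdg


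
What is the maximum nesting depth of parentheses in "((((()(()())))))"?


Input: "((((()(()())))))"
Tracking depth:
  Position 0 '(': depth becomes 1
  Position 1 '(': depth becomes 2
  Position 2 '(': depth becomes 3
  Position 3 '(': depth becomes 4
  Position 4 '(': depth becomes 5
  Position 5 ')': depth becomes 4
  Position 6 '(': depth becomes 5
  Position 7 '(': depth becomes 6
  Position 8 ')': depth becomes 5
  Position 9 '(': depth becomes 6
  Position 10 ')': depth becomes 5
  Position 11 ')': depth becomes 4
  Position 12 ')': depth becomes 3
  Position 13 ')': depth becomes 2
  Position 14 ')': depth becomes 1
  Position 15 ')': depth becomes 0
Maximum depth reached: 6

6


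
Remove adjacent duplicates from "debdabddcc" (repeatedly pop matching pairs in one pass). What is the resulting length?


Input: debdabddcc
Stack-based adjacent duplicate removal:
  Read 'd': push. Stack: d
  Read 'e': push. Stack: de
  Read 'b': push. Stack: deb
  Read 'd': push. Stack: debd
  Read 'a': push. Stack: debda
  Read 'b': push. Stack: debdab
  Read 'd': push. Stack: debdabd
  Read 'd': matches stack top 'd' => pop. Stack: debdab
  Read 'c': push. Stack: debdabc
  Read 'c': matches stack top 'c' => pop. Stack: debdab
Final stack: "debdab" (length 6)

6


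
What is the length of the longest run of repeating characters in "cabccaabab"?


Input: "cabccaabab"
Scanning for longest run:
  Position 1 ('a'): new char, reset run to 1
  Position 2 ('b'): new char, reset run to 1
  Position 3 ('c'): new char, reset run to 1
  Position 4 ('c'): continues run of 'c', length=2
  Position 5 ('a'): new char, reset run to 1
  Position 6 ('a'): continues run of 'a', length=2
  Position 7 ('b'): new char, reset run to 1
  Position 8 ('a'): new char, reset run to 1
  Position 9 ('b'): new char, reset run to 1
Longest run: 'c' with length 2

2


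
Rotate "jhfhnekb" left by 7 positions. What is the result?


Input: "jhfhnekb", rotate left by 7
First 7 characters: "jhfhnek"
Remaining characters: "b"
Concatenate remaining + first: "b" + "jhfhnek" = "bjhfhnek"

bjhfhnek


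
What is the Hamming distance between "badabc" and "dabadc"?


Comparing "badabc" and "dabadc" position by position:
  Position 0: 'b' vs 'd' => differ
  Position 1: 'a' vs 'a' => same
  Position 2: 'd' vs 'b' => differ
  Position 3: 'a' vs 'a' => same
  Position 4: 'b' vs 'd' => differ
  Position 5: 'c' vs 'c' => same
Total differences (Hamming distance): 3

3


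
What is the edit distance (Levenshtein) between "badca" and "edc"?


Computing edit distance: "badca" -> "edc"
DP table:
           e    d    c
      0    1    2    3
  b   1    1    2    3
  a   2    2    2    3
  d   3    3    2    3
  c   4    4    3    2
  a   5    5    4    3
Edit distance = dp[5][3] = 3

3


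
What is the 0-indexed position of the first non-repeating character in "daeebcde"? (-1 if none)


Input: daeebcde
Character frequencies:
  'a': 1
  'b': 1
  'c': 1
  'd': 2
  'e': 3
Scanning left to right for freq == 1:
  Position 0 ('d'): freq=2, skip
  Position 1 ('a'): unique! => answer = 1

1


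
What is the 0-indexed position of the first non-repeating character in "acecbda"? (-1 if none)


Input: acecbda
Character frequencies:
  'a': 2
  'b': 1
  'c': 2
  'd': 1
  'e': 1
Scanning left to right for freq == 1:
  Position 0 ('a'): freq=2, skip
  Position 1 ('c'): freq=2, skip
  Position 2 ('e'): unique! => answer = 2

2


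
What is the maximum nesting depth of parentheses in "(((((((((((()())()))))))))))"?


Input: "(((((((((((()())()))))))))))"
Tracking depth:
  Position 0 '(': depth becomes 1
  Position 1 '(': depth becomes 2
  Position 2 '(': depth becomes 3
  Position 3 '(': depth becomes 4
  Position 4 '(': depth becomes 5
  Position 5 '(': depth becomes 6
  Position 6 '(': depth becomes 7
  Position 7 '(': depth becomes 8
  Position 8 '(': depth becomes 9
  Position 9 '(': depth becomes 10
  Position 10 '(': depth becomes 11
  Position 11 '(': depth becomes 12
  Position 12 ')': depth becomes 11
  Position 13 '(': depth becomes 12
  Position 14 ')': depth becomes 11
  Position 15 ')': depth becomes 10
  Position 16 '(': depth becomes 11
  Position 17 ')': depth becomes 10
  Position 18 ')': depth becomes 9
  Position 19 ')': depth becomes 8
  Position 20 ')': depth becomes 7
  Position 21 ')': depth becomes 6
  Position 22 ')': depth becomes 5
  Position 23 ')': depth becomes 4
  Position 24 ')': depth becomes 3
  Position 25 ')': depth becomes 2
  Position 26 ')': depth becomes 1
  Position 27 ')': depth becomes 0
Maximum depth reached: 12

12


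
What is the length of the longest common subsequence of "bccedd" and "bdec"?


LCS of "bccedd" and "bdec"
DP table:
           b    d    e    c
      0    0    0    0    0
  b   0    1    1    1    1
  c   0    1    1    1    2
  c   0    1    1    1    2
  e   0    1    1    2    2
  d   0    1    2    2    2
  d   0    1    2    2    2
LCS length = dp[6][4] = 2

2


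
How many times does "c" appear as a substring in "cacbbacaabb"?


Searching for "c" in "cacbbacaabb"
Scanning each position:
  Position 0: "c" => MATCH
  Position 1: "a" => no
  Position 2: "c" => MATCH
  Position 3: "b" => no
  Position 4: "b" => no
  Position 5: "a" => no
  Position 6: "c" => MATCH
  Position 7: "a" => no
  Position 8: "a" => no
  Position 9: "b" => no
  Position 10: "b" => no
Total occurrences: 3

3


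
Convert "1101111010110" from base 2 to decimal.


Input: "1101111010110" in base 2
Positional expansion:
  Digit '1' (value 1) x 2^12 = 4096
  Digit '1' (value 1) x 2^11 = 2048
  Digit '0' (value 0) x 2^10 = 0
  Digit '1' (value 1) x 2^9 = 512
  Digit '1' (value 1) x 2^8 = 256
  Digit '1' (value 1) x 2^7 = 128
  Digit '1' (value 1) x 2^6 = 64
  Digit '0' (value 0) x 2^5 = 0
  Digit '1' (value 1) x 2^4 = 16
  Digit '0' (value 0) x 2^3 = 0
  Digit '1' (value 1) x 2^2 = 4
  Digit '1' (value 1) x 2^1 = 2
  Digit '0' (value 0) x 2^0 = 0
Sum = 7126

7126


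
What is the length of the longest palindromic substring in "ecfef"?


Input: "ecfef"
Checking substrings for palindromes:
  [2:5] "fef" (len 3) => palindrome
Longest palindromic substring: "fef" with length 3

3


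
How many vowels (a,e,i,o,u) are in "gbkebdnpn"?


Input: gbkebdnpn
Checking each character:
  'g' at position 0: consonant
  'b' at position 1: consonant
  'k' at position 2: consonant
  'e' at position 3: vowel (running total: 1)
  'b' at position 4: consonant
  'd' at position 5: consonant
  'n' at position 6: consonant
  'p' at position 7: consonant
  'n' at position 8: consonant
Total vowels: 1

1


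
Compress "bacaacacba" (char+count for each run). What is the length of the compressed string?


Input: bacaacacba
Runs:
  'b' x 1 => "b1"
  'a' x 1 => "a1"
  'c' x 1 => "c1"
  'a' x 2 => "a2"
  'c' x 1 => "c1"
  'a' x 1 => "a1"
  'c' x 1 => "c1"
  'b' x 1 => "b1"
  'a' x 1 => "a1"
Compressed: "b1a1c1a2c1a1c1b1a1"
Compressed length: 18

18


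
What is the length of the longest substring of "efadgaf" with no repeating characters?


Input: "efadgaf"
Sliding window (track last position of each char):
  Position 0 ('e'): window [0,0] length 1 -- new best
  Position 1 ('f'): window [0,1] length 2 -- new best
  Position 2 ('a'): window [0,2] length 3 -- new best
  Position 3 ('d'): window [0,3] length 4 -- new best
  Position 4 ('g'): window [0,4] length 5 -- new best
  Position 5 ('a'): repeat (last at 2), move window start to 3
  Position 5 ('a'): window [3,5] length 3
  Position 6 ('f'): window [3,6] length 4
Longest substring with no repeats: "efadg" with length 5

5


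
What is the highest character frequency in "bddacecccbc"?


Input: bddacecccbc
Character counts:
  'a': 1
  'b': 2
  'c': 5
  'd': 2
  'e': 1
Maximum frequency: 5

5


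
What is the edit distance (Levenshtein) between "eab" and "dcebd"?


Computing edit distance: "eab" -> "dcebd"
DP table:
           d    c    e    b    d
      0    1    2    3    4    5
  e   1    1    2    2    3    4
  a   2    2    2    3    3    4
  b   3    3    3    3    3    4
Edit distance = dp[3][5] = 4

4


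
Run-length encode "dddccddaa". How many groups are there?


Input: dddccddaa
Scanning for consecutive runs:
  Group 1: 'd' x 3 (positions 0-2)
  Group 2: 'c' x 2 (positions 3-4)
  Group 3: 'd' x 2 (positions 5-6)
  Group 4: 'a' x 2 (positions 7-8)
Total groups: 4

4


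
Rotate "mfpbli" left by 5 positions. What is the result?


Input: "mfpbli", rotate left by 5
First 5 characters: "mfpbl"
Remaining characters: "i"
Concatenate remaining + first: "i" + "mfpbl" = "imfpbl"

imfpbl


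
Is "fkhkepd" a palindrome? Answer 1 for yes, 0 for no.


Input: fkhkepd
Reversed: dpekhkf
  Compare pos 0 ('f') with pos 6 ('d'): MISMATCH
  Compare pos 1 ('k') with pos 5 ('p'): MISMATCH
  Compare pos 2 ('h') with pos 4 ('e'): MISMATCH
Result: not a palindrome

0


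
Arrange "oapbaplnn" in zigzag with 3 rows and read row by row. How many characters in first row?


Zigzag "oapbaplnn" into 3 rows:
Placing characters:
  'o' => row 0
  'a' => row 1
  'p' => row 2
  'b' => row 1
  'a' => row 0
  'p' => row 1
  'l' => row 2
  'n' => row 1
  'n' => row 0
Rows:
  Row 0: "oan"
  Row 1: "abpn"
  Row 2: "pl"
First row length: 3

3


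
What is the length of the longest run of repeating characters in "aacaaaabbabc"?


Input: "aacaaaabbabc"
Scanning for longest run:
  Position 1 ('a'): continues run of 'a', length=2
  Position 2 ('c'): new char, reset run to 1
  Position 3 ('a'): new char, reset run to 1
  Position 4 ('a'): continues run of 'a', length=2
  Position 5 ('a'): continues run of 'a', length=3
  Position 6 ('a'): continues run of 'a', length=4
  Position 7 ('b'): new char, reset run to 1
  Position 8 ('b'): continues run of 'b', length=2
  Position 9 ('a'): new char, reset run to 1
  Position 10 ('b'): new char, reset run to 1
  Position 11 ('c'): new char, reset run to 1
Longest run: 'a' with length 4

4


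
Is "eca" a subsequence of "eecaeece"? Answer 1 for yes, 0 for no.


Check if "eca" is a subsequence of "eecaeece"
Greedy scan:
  Position 0 ('e'): matches sub[0] = 'e'
  Position 1 ('e'): no match needed
  Position 2 ('c'): matches sub[1] = 'c'
  Position 3 ('a'): matches sub[2] = 'a'
  Position 4 ('e'): no match needed
  Position 5 ('e'): no match needed
  Position 6 ('c'): no match needed
  Position 7 ('e'): no match needed
All 3 characters matched => is a subsequence

1


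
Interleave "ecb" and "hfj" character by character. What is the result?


Interleaving "ecb" and "hfj":
  Position 0: 'e' from first, 'h' from second => "eh"
  Position 1: 'c' from first, 'f' from second => "cf"
  Position 2: 'b' from first, 'j' from second => "bj"
Result: ehcfbj

ehcfbj


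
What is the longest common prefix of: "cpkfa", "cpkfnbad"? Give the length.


Words: cpkfa, cpkfnbad
  Position 0: all 'c' => match
  Position 1: all 'p' => match
  Position 2: all 'k' => match
  Position 3: all 'f' => match
  Position 4: ('a', 'n') => mismatch, stop
LCP = "cpkf" (length 4)

4


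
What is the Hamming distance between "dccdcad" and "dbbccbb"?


Comparing "dccdcad" and "dbbccbb" position by position:
  Position 0: 'd' vs 'd' => same
  Position 1: 'c' vs 'b' => differ
  Position 2: 'c' vs 'b' => differ
  Position 3: 'd' vs 'c' => differ
  Position 4: 'c' vs 'c' => same
  Position 5: 'a' vs 'b' => differ
  Position 6: 'd' vs 'b' => differ
Total differences (Hamming distance): 5

5


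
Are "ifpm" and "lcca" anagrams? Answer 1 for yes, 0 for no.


Strings: "ifpm", "lcca"
Sorted first:  fimp
Sorted second: accl
Differ at position 0: 'f' vs 'a' => not anagrams

0


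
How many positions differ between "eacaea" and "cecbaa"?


Comparing "eacaea" and "cecbaa" position by position:
  Position 0: 'e' vs 'c' => DIFFER
  Position 1: 'a' vs 'e' => DIFFER
  Position 2: 'c' vs 'c' => same
  Position 3: 'a' vs 'b' => DIFFER
  Position 4: 'e' vs 'a' => DIFFER
  Position 5: 'a' vs 'a' => same
Positions that differ: 4

4


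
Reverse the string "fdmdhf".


Input: fdmdhf
Reading characters right to left:
  Position 5: 'f'
  Position 4: 'h'
  Position 3: 'd'
  Position 2: 'm'
  Position 1: 'd'
  Position 0: 'f'
Reversed: fhdmdf

fhdmdf


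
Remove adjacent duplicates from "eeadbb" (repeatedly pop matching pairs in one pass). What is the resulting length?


Input: eeadbb
Stack-based adjacent duplicate removal:
  Read 'e': push. Stack: e
  Read 'e': matches stack top 'e' => pop. Stack: (empty)
  Read 'a': push. Stack: a
  Read 'd': push. Stack: ad
  Read 'b': push. Stack: adb
  Read 'b': matches stack top 'b' => pop. Stack: ad
Final stack: "ad" (length 2)

2


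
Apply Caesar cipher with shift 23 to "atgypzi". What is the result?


Caesar cipher: shift "atgypzi" by 23
  'a' (pos 0) + 23 = pos 23 = 'x'
  't' (pos 19) + 23 = pos 16 = 'q'
  'g' (pos 6) + 23 = pos 3 = 'd'
  'y' (pos 24) + 23 = pos 21 = 'v'
  'p' (pos 15) + 23 = pos 12 = 'm'
  'z' (pos 25) + 23 = pos 22 = 'w'
  'i' (pos 8) + 23 = pos 5 = 'f'
Result: xqdvmwf

xqdvmwf


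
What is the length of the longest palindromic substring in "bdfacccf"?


Input: "bdfacccf"
Checking substrings for palindromes:
  [4:7] "ccc" (len 3) => palindrome
  [4:6] "cc" (len 2) => palindrome
  [5:7] "cc" (len 2) => palindrome
Longest palindromic substring: "ccc" with length 3

3


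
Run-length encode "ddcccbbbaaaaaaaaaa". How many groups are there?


Input: ddcccbbbaaaaaaaaaa
Scanning for consecutive runs:
  Group 1: 'd' x 2 (positions 0-1)
  Group 2: 'c' x 3 (positions 2-4)
  Group 3: 'b' x 3 (positions 5-7)
  Group 4: 'a' x 10 (positions 8-17)
Total groups: 4

4


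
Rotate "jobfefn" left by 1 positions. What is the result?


Input: "jobfefn", rotate left by 1
First 1 characters: "j"
Remaining characters: "obfefn"
Concatenate remaining + first: "obfefn" + "j" = "obfefnj"

obfefnj


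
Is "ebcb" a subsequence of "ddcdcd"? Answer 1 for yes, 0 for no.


Check if "ebcb" is a subsequence of "ddcdcd"
Greedy scan:
  Position 0 ('d'): no match needed
  Position 1 ('d'): no match needed
  Position 2 ('c'): no match needed
  Position 3 ('d'): no match needed
  Position 4 ('c'): no match needed
  Position 5 ('d'): no match needed
Only matched 0/4 characters => not a subsequence

0


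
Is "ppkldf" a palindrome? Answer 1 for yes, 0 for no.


Input: ppkldf
Reversed: fdlkpp
  Compare pos 0 ('p') with pos 5 ('f'): MISMATCH
  Compare pos 1 ('p') with pos 4 ('d'): MISMATCH
  Compare pos 2 ('k') with pos 3 ('l'): MISMATCH
Result: not a palindrome

0


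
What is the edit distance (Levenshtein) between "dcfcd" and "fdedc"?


Computing edit distance: "dcfcd" -> "fdedc"
DP table:
           f    d    e    d    c
      0    1    2    3    4    5
  d   1    1    1    2    3    4
  c   2    2    2    2    3    3
  f   3    2    3    3    3    4
  c   4    3    3    4    4    3
  d   5    4    3    4    4    4
Edit distance = dp[5][5] = 4

4


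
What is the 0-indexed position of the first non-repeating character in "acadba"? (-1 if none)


Input: acadba
Character frequencies:
  'a': 3
  'b': 1
  'c': 1
  'd': 1
Scanning left to right for freq == 1:
  Position 0 ('a'): freq=3, skip
  Position 1 ('c'): unique! => answer = 1

1


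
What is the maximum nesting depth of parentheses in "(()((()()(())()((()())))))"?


Input: "(()((()()(())()((()())))))"
Tracking depth:
  Position 0 '(': depth becomes 1
  Position 1 '(': depth becomes 2
  Position 2 ')': depth becomes 1
  Position 3 '(': depth becomes 2
  Position 4 '(': depth becomes 3
  Position 5 '(': depth becomes 4
  Position 6 ')': depth becomes 3
  Position 7 '(': depth becomes 4
  Position 8 ')': depth becomes 3
  Position 9 '(': depth becomes 4
  Position 10 '(': depth becomes 5
  Position 11 ')': depth becomes 4
  Position 12 ')': depth becomes 3
  Position 13 '(': depth becomes 4
  Position 14 ')': depth becomes 3
  Position 15 '(': depth becomes 4
  Position 16 '(': depth becomes 5
  Position 17 '(': depth becomes 6
  Position 18 ')': depth becomes 5
  Position 19 '(': depth becomes 6
  Position 20 ')': depth becomes 5
  Position 21 ')': depth becomes 4
  Position 22 ')': depth becomes 3
  Position 23 ')': depth becomes 2
  Position 24 ')': depth becomes 1
  Position 25 ')': depth becomes 0
Maximum depth reached: 6

6


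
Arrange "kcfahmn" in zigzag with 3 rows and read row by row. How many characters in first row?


Zigzag "kcfahmn" into 3 rows:
Placing characters:
  'k' => row 0
  'c' => row 1
  'f' => row 2
  'a' => row 1
  'h' => row 0
  'm' => row 1
  'n' => row 2
Rows:
  Row 0: "kh"
  Row 1: "cam"
  Row 2: "fn"
First row length: 2

2


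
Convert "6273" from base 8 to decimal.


Input: "6273" in base 8
Positional expansion:
  Digit '6' (value 6) x 8^3 = 3072
  Digit '2' (value 2) x 8^2 = 128
  Digit '7' (value 7) x 8^1 = 56
  Digit '3' (value 3) x 8^0 = 3
Sum = 3259

3259


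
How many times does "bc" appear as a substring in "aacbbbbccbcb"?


Searching for "bc" in "aacbbbbccbcb"
Scanning each position:
  Position 0: "aa" => no
  Position 1: "ac" => no
  Position 2: "cb" => no
  Position 3: "bb" => no
  Position 4: "bb" => no
  Position 5: "bb" => no
  Position 6: "bc" => MATCH
  Position 7: "cc" => no
  Position 8: "cb" => no
  Position 9: "bc" => MATCH
  Position 10: "cb" => no
Total occurrences: 2

2


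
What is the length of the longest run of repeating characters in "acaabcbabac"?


Input: "acaabcbabac"
Scanning for longest run:
  Position 1 ('c'): new char, reset run to 1
  Position 2 ('a'): new char, reset run to 1
  Position 3 ('a'): continues run of 'a', length=2
  Position 4 ('b'): new char, reset run to 1
  Position 5 ('c'): new char, reset run to 1
  Position 6 ('b'): new char, reset run to 1
  Position 7 ('a'): new char, reset run to 1
  Position 8 ('b'): new char, reset run to 1
  Position 9 ('a'): new char, reset run to 1
  Position 10 ('c'): new char, reset run to 1
Longest run: 'a' with length 2

2


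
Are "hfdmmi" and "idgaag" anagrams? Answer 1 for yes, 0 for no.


Strings: "hfdmmi", "idgaag"
Sorted first:  dfhimm
Sorted second: aadggi
Differ at position 0: 'd' vs 'a' => not anagrams

0


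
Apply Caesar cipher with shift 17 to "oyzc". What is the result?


Caesar cipher: shift "oyzc" by 17
  'o' (pos 14) + 17 = pos 5 = 'f'
  'y' (pos 24) + 17 = pos 15 = 'p'
  'z' (pos 25) + 17 = pos 16 = 'q'
  'c' (pos 2) + 17 = pos 19 = 't'
Result: fpqt

fpqt


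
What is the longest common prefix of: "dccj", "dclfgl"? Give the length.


Words: dccj, dclfgl
  Position 0: all 'd' => match
  Position 1: all 'c' => match
  Position 2: ('c', 'l') => mismatch, stop
LCP = "dc" (length 2)

2


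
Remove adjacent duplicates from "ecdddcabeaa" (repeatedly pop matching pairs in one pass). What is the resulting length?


Input: ecdddcabeaa
Stack-based adjacent duplicate removal:
  Read 'e': push. Stack: e
  Read 'c': push. Stack: ec
  Read 'd': push. Stack: ecd
  Read 'd': matches stack top 'd' => pop. Stack: ec
  Read 'd': push. Stack: ecd
  Read 'c': push. Stack: ecdc
  Read 'a': push. Stack: ecdca
  Read 'b': push. Stack: ecdcab
  Read 'e': push. Stack: ecdcabe
  Read 'a': push. Stack: ecdcabea
  Read 'a': matches stack top 'a' => pop. Stack: ecdcabe
Final stack: "ecdcabe" (length 7)

7


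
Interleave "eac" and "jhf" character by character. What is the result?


Interleaving "eac" and "jhf":
  Position 0: 'e' from first, 'j' from second => "ej"
  Position 1: 'a' from first, 'h' from second => "ah"
  Position 2: 'c' from first, 'f' from second => "cf"
Result: ejahcf

ejahcf


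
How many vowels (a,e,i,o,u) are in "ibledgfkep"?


Input: ibledgfkep
Checking each character:
  'i' at position 0: vowel (running total: 1)
  'b' at position 1: consonant
  'l' at position 2: consonant
  'e' at position 3: vowel (running total: 2)
  'd' at position 4: consonant
  'g' at position 5: consonant
  'f' at position 6: consonant
  'k' at position 7: consonant
  'e' at position 8: vowel (running total: 3)
  'p' at position 9: consonant
Total vowels: 3

3


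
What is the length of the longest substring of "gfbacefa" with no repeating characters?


Input: "gfbacefa"
Sliding window (track last position of each char):
  Position 0 ('g'): window [0,0] length 1 -- new best
  Position 1 ('f'): window [0,1] length 2 -- new best
  Position 2 ('b'): window [0,2] length 3 -- new best
  Position 3 ('a'): window [0,3] length 4 -- new best
  Position 4 ('c'): window [0,4] length 5 -- new best
  Position 5 ('e'): window [0,5] length 6 -- new best
  Position 6 ('f'): repeat (last at 1), move window start to 2
  Position 6 ('f'): window [2,6] length 5
  Position 7 ('a'): repeat (last at 3), move window start to 4
  Position 7 ('a'): window [4,7] length 4
Longest substring with no repeats: "gfbace" with length 6

6


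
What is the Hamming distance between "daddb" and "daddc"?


Comparing "daddb" and "daddc" position by position:
  Position 0: 'd' vs 'd' => same
  Position 1: 'a' vs 'a' => same
  Position 2: 'd' vs 'd' => same
  Position 3: 'd' vs 'd' => same
  Position 4: 'b' vs 'c' => differ
Total differences (Hamming distance): 1

1


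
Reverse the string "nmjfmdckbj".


Input: nmjfmdckbj
Reading characters right to left:
  Position 9: 'j'
  Position 8: 'b'
  Position 7: 'k'
  Position 6: 'c'
  Position 5: 'd'
  Position 4: 'm'
  Position 3: 'f'
  Position 2: 'j'
  Position 1: 'm'
  Position 0: 'n'
Reversed: jbkcdmfjmn

jbkcdmfjmn


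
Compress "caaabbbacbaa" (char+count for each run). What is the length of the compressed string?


Input: caaabbbacbaa
Runs:
  'c' x 1 => "c1"
  'a' x 3 => "a3"
  'b' x 3 => "b3"
  'a' x 1 => "a1"
  'c' x 1 => "c1"
  'b' x 1 => "b1"
  'a' x 2 => "a2"
Compressed: "c1a3b3a1c1b1a2"
Compressed length: 14

14


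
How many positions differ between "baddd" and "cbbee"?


Comparing "baddd" and "cbbee" position by position:
  Position 0: 'b' vs 'c' => DIFFER
  Position 1: 'a' vs 'b' => DIFFER
  Position 2: 'd' vs 'b' => DIFFER
  Position 3: 'd' vs 'e' => DIFFER
  Position 4: 'd' vs 'e' => DIFFER
Positions that differ: 5

5


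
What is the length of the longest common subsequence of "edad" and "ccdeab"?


LCS of "edad" and "ccdeab"
DP table:
           c    c    d    e    a    b
      0    0    0    0    0    0    0
  e   0    0    0    0    1    1    1
  d   0    0    0    1    1    1    1
  a   0    0    0    1    1    2    2
  d   0    0    0    1    1    2    2
LCS length = dp[4][6] = 2

2


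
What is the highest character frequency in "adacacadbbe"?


Input: adacacadbbe
Character counts:
  'a': 4
  'b': 2
  'c': 2
  'd': 2
  'e': 1
Maximum frequency: 4

4


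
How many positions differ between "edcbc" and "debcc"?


Comparing "edcbc" and "debcc" position by position:
  Position 0: 'e' vs 'd' => DIFFER
  Position 1: 'd' vs 'e' => DIFFER
  Position 2: 'c' vs 'b' => DIFFER
  Position 3: 'b' vs 'c' => DIFFER
  Position 4: 'c' vs 'c' => same
Positions that differ: 4

4


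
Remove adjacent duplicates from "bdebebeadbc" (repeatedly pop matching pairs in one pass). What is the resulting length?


Input: bdebebeadbc
Stack-based adjacent duplicate removal:
  Read 'b': push. Stack: b
  Read 'd': push. Stack: bd
  Read 'e': push. Stack: bde
  Read 'b': push. Stack: bdeb
  Read 'e': push. Stack: bdebe
  Read 'b': push. Stack: bdebeb
  Read 'e': push. Stack: bdebebe
  Read 'a': push. Stack: bdebebea
  Read 'd': push. Stack: bdebebead
  Read 'b': push. Stack: bdebebeadb
  Read 'c': push. Stack: bdebebeadbc
Final stack: "bdebebeadbc" (length 11)

11


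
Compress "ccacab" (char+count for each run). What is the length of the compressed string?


Input: ccacab
Runs:
  'c' x 2 => "c2"
  'a' x 1 => "a1"
  'c' x 1 => "c1"
  'a' x 1 => "a1"
  'b' x 1 => "b1"
Compressed: "c2a1c1a1b1"
Compressed length: 10

10


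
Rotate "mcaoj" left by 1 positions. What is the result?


Input: "mcaoj", rotate left by 1
First 1 characters: "m"
Remaining characters: "caoj"
Concatenate remaining + first: "caoj" + "m" = "caojm"

caojm


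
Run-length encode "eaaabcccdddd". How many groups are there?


Input: eaaabcccdddd
Scanning for consecutive runs:
  Group 1: 'e' x 1 (positions 0-0)
  Group 2: 'a' x 3 (positions 1-3)
  Group 3: 'b' x 1 (positions 4-4)
  Group 4: 'c' x 3 (positions 5-7)
  Group 5: 'd' x 4 (positions 8-11)
Total groups: 5

5


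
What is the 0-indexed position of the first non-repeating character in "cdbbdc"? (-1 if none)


Input: cdbbdc
Character frequencies:
  'b': 2
  'c': 2
  'd': 2
Scanning left to right for freq == 1:
  Position 0 ('c'): freq=2, skip
  Position 1 ('d'): freq=2, skip
  Position 2 ('b'): freq=2, skip
  Position 3 ('b'): freq=2, skip
  Position 4 ('d'): freq=2, skip
  Position 5 ('c'): freq=2, skip
  No unique character found => answer = -1

-1


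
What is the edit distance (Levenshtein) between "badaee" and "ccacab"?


Computing edit distance: "badaee" -> "ccacab"
DP table:
           c    c    a    c    a    b
      0    1    2    3    4    5    6
  b   1    1    2    3    4    5    5
  a   2    2    2    2    3    4    5
  d   3    3    3    3    3    4    5
  a   4    4    4    3    4    3    4
  e   5    5    5    4    4    4    4
  e   6    6    6    5    5    5    5
Edit distance = dp[6][6] = 5

5


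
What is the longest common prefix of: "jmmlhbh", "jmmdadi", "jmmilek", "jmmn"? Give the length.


Words: jmmlhbh, jmmdadi, jmmilek, jmmn
  Position 0: all 'j' => match
  Position 1: all 'm' => match
  Position 2: all 'm' => match
  Position 3: ('l', 'd', 'i', 'n') => mismatch, stop
LCP = "jmm" (length 3)

3


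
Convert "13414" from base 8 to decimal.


Input: "13414" in base 8
Positional expansion:
  Digit '1' (value 1) x 8^4 = 4096
  Digit '3' (value 3) x 8^3 = 1536
  Digit '4' (value 4) x 8^2 = 256
  Digit '1' (value 1) x 8^1 = 8
  Digit '4' (value 4) x 8^0 = 4
Sum = 5900

5900


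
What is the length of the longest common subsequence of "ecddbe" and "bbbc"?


LCS of "ecddbe" and "bbbc"
DP table:
           b    b    b    c
      0    0    0    0    0
  e   0    0    0    0    0
  c   0    0    0    0    1
  d   0    0    0    0    1
  d   0    0    0    0    1
  b   0    1    1    1    1
  e   0    1    1    1    1
LCS length = dp[6][4] = 1

1


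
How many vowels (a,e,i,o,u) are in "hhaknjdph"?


Input: hhaknjdph
Checking each character:
  'h' at position 0: consonant
  'h' at position 1: consonant
  'a' at position 2: vowel (running total: 1)
  'k' at position 3: consonant
  'n' at position 4: consonant
  'j' at position 5: consonant
  'd' at position 6: consonant
  'p' at position 7: consonant
  'h' at position 8: consonant
Total vowels: 1

1


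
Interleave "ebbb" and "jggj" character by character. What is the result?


Interleaving "ebbb" and "jggj":
  Position 0: 'e' from first, 'j' from second => "ej"
  Position 1: 'b' from first, 'g' from second => "bg"
  Position 2: 'b' from first, 'g' from second => "bg"
  Position 3: 'b' from first, 'j' from second => "bj"
Result: ejbgbgbj

ejbgbgbj


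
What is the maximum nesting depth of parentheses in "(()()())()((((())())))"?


Input: "(()()())()((((())())))"
Tracking depth:
  Position 0 '(': depth becomes 1
  Position 1 '(': depth becomes 2
  Position 2 ')': depth becomes 1
  Position 3 '(': depth becomes 2
  Position 4 ')': depth becomes 1
  Position 5 '(': depth becomes 2
  Position 6 ')': depth becomes 1
  Position 7 ')': depth becomes 0
  Position 8 '(': depth becomes 1
  Position 9 ')': depth becomes 0
  Position 10 '(': depth becomes 1
  Position 11 '(': depth becomes 2
  Position 12 '(': depth becomes 3
  Position 13 '(': depth becomes 4
  Position 14 '(': depth becomes 5
  Position 15 ')': depth becomes 4
  Position 16 ')': depth becomes 3
  Position 17 '(': depth becomes 4
  Position 18 ')': depth becomes 3
  Position 19 ')': depth becomes 2
  Position 20 ')': depth becomes 1
  Position 21 ')': depth becomes 0
Maximum depth reached: 5

5


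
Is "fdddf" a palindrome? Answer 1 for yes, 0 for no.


Input: fdddf
Reversed: fdddf
  Compare pos 0 ('f') with pos 4 ('f'): match
  Compare pos 1 ('d') with pos 3 ('d'): match
Result: palindrome

1


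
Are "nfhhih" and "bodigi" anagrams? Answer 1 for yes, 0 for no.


Strings: "nfhhih", "bodigi"
Sorted first:  fhhhin
Sorted second: bdgiio
Differ at position 0: 'f' vs 'b' => not anagrams

0


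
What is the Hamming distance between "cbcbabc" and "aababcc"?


Comparing "cbcbabc" and "aababcc" position by position:
  Position 0: 'c' vs 'a' => differ
  Position 1: 'b' vs 'a' => differ
  Position 2: 'c' vs 'b' => differ
  Position 3: 'b' vs 'a' => differ
  Position 4: 'a' vs 'b' => differ
  Position 5: 'b' vs 'c' => differ
  Position 6: 'c' vs 'c' => same
Total differences (Hamming distance): 6

6


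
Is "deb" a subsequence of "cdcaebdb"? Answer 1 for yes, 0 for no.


Check if "deb" is a subsequence of "cdcaebdb"
Greedy scan:
  Position 0 ('c'): no match needed
  Position 1 ('d'): matches sub[0] = 'd'
  Position 2 ('c'): no match needed
  Position 3 ('a'): no match needed
  Position 4 ('e'): matches sub[1] = 'e'
  Position 5 ('b'): matches sub[2] = 'b'
  Position 6 ('d'): no match needed
  Position 7 ('b'): no match needed
All 3 characters matched => is a subsequence

1


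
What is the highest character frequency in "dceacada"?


Input: dceacada
Character counts:
  'a': 3
  'c': 2
  'd': 2
  'e': 1
Maximum frequency: 3

3


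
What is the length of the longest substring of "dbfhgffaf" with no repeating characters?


Input: "dbfhgffaf"
Sliding window (track last position of each char):
  Position 0 ('d'): window [0,0] length 1 -- new best
  Position 1 ('b'): window [0,1] length 2 -- new best
  Position 2 ('f'): window [0,2] length 3 -- new best
  Position 3 ('h'): window [0,3] length 4 -- new best
  Position 4 ('g'): window [0,4] length 5 -- new best
  Position 5 ('f'): repeat (last at 2), move window start to 3
  Position 5 ('f'): window [3,5] length 3
  Position 6 ('f'): repeat (last at 5), move window start to 6
  Position 6 ('f'): window [6,6] length 1
  Position 7 ('a'): window [6,7] length 2
  Position 8 ('f'): repeat (last at 6), move window start to 7
  Position 8 ('f'): window [7,8] length 2
Longest substring with no repeats: "dbfhg" with length 5

5


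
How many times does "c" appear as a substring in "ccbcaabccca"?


Searching for "c" in "ccbcaabccca"
Scanning each position:
  Position 0: "c" => MATCH
  Position 1: "c" => MATCH
  Position 2: "b" => no
  Position 3: "c" => MATCH
  Position 4: "a" => no
  Position 5: "a" => no
  Position 6: "b" => no
  Position 7: "c" => MATCH
  Position 8: "c" => MATCH
  Position 9: "c" => MATCH
  Position 10: "a" => no
Total occurrences: 6

6


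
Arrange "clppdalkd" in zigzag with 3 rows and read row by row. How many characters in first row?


Zigzag "clppdalkd" into 3 rows:
Placing characters:
  'c' => row 0
  'l' => row 1
  'p' => row 2
  'p' => row 1
  'd' => row 0
  'a' => row 1
  'l' => row 2
  'k' => row 1
  'd' => row 0
Rows:
  Row 0: "cdd"
  Row 1: "lpak"
  Row 2: "pl"
First row length: 3

3


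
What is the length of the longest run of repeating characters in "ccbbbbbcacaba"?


Input: "ccbbbbbcacaba"
Scanning for longest run:
  Position 1 ('c'): continues run of 'c', length=2
  Position 2 ('b'): new char, reset run to 1
  Position 3 ('b'): continues run of 'b', length=2
  Position 4 ('b'): continues run of 'b', length=3
  Position 5 ('b'): continues run of 'b', length=4
  Position 6 ('b'): continues run of 'b', length=5
  Position 7 ('c'): new char, reset run to 1
  Position 8 ('a'): new char, reset run to 1
  Position 9 ('c'): new char, reset run to 1
  Position 10 ('a'): new char, reset run to 1
  Position 11 ('b'): new char, reset run to 1
  Position 12 ('a'): new char, reset run to 1
Longest run: 'b' with length 5

5


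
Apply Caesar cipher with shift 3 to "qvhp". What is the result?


Caesar cipher: shift "qvhp" by 3
  'q' (pos 16) + 3 = pos 19 = 't'
  'v' (pos 21) + 3 = pos 24 = 'y'
  'h' (pos 7) + 3 = pos 10 = 'k'
  'p' (pos 15) + 3 = pos 18 = 's'
Result: tyks

tyks


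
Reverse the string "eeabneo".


Input: eeabneo
Reading characters right to left:
  Position 6: 'o'
  Position 5: 'e'
  Position 4: 'n'
  Position 3: 'b'
  Position 2: 'a'
  Position 1: 'e'
  Position 0: 'e'
Reversed: oenbaee

oenbaee


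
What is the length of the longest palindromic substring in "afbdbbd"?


Input: "afbdbbd"
Checking substrings for palindromes:
  [3:7] "dbbd" (len 4) => palindrome
  [2:5] "bdb" (len 3) => palindrome
  [4:6] "bb" (len 2) => palindrome
Longest palindromic substring: "dbbd" with length 4

4


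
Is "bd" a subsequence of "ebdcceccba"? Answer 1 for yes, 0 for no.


Check if "bd" is a subsequence of "ebdcceccba"
Greedy scan:
  Position 0 ('e'): no match needed
  Position 1 ('b'): matches sub[0] = 'b'
  Position 2 ('d'): matches sub[1] = 'd'
  Position 3 ('c'): no match needed
  Position 4 ('c'): no match needed
  Position 5 ('e'): no match needed
  Position 6 ('c'): no match needed
  Position 7 ('c'): no match needed
  Position 8 ('b'): no match needed
  Position 9 ('a'): no match needed
All 2 characters matched => is a subsequence

1


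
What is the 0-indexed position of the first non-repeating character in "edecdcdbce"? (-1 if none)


Input: edecdcdbce
Character frequencies:
  'b': 1
  'c': 3
  'd': 3
  'e': 3
Scanning left to right for freq == 1:
  Position 0 ('e'): freq=3, skip
  Position 1 ('d'): freq=3, skip
  Position 2 ('e'): freq=3, skip
  Position 3 ('c'): freq=3, skip
  Position 4 ('d'): freq=3, skip
  Position 5 ('c'): freq=3, skip
  Position 6 ('d'): freq=3, skip
  Position 7 ('b'): unique! => answer = 7

7


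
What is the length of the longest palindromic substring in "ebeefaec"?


Input: "ebeefaec"
Checking substrings for palindromes:
  [0:3] "ebe" (len 3) => palindrome
  [2:4] "ee" (len 2) => palindrome
Longest palindromic substring: "ebe" with length 3

3


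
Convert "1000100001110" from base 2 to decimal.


Input: "1000100001110" in base 2
Positional expansion:
  Digit '1' (value 1) x 2^12 = 4096
  Digit '0' (value 0) x 2^11 = 0
  Digit '0' (value 0) x 2^10 = 0
  Digit '0' (value 0) x 2^9 = 0
  Digit '1' (value 1) x 2^8 = 256
  Digit '0' (value 0) x 2^7 = 0
  Digit '0' (value 0) x 2^6 = 0
  Digit '0' (value 0) x 2^5 = 0
  Digit '0' (value 0) x 2^4 = 0
  Digit '1' (value 1) x 2^3 = 8
  Digit '1' (value 1) x 2^2 = 4
  Digit '1' (value 1) x 2^1 = 2
  Digit '0' (value 0) x 2^0 = 0
Sum = 4366

4366


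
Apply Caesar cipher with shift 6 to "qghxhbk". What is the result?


Caesar cipher: shift "qghxhbk" by 6
  'q' (pos 16) + 6 = pos 22 = 'w'
  'g' (pos 6) + 6 = pos 12 = 'm'
  'h' (pos 7) + 6 = pos 13 = 'n'
  'x' (pos 23) + 6 = pos 3 = 'd'
  'h' (pos 7) + 6 = pos 13 = 'n'
  'b' (pos 1) + 6 = pos 7 = 'h'
  'k' (pos 10) + 6 = pos 16 = 'q'
Result: wmndnhq

wmndnhq


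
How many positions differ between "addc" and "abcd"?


Comparing "addc" and "abcd" position by position:
  Position 0: 'a' vs 'a' => same
  Position 1: 'd' vs 'b' => DIFFER
  Position 2: 'd' vs 'c' => DIFFER
  Position 3: 'c' vs 'd' => DIFFER
Positions that differ: 3

3


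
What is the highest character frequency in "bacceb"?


Input: bacceb
Character counts:
  'a': 1
  'b': 2
  'c': 2
  'e': 1
Maximum frequency: 2

2


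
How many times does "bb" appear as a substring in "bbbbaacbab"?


Searching for "bb" in "bbbbaacbab"
Scanning each position:
  Position 0: "bb" => MATCH
  Position 1: "bb" => MATCH
  Position 2: "bb" => MATCH
  Position 3: "ba" => no
  Position 4: "aa" => no
  Position 5: "ac" => no
  Position 6: "cb" => no
  Position 7: "ba" => no
  Position 8: "ab" => no
Total occurrences: 3

3


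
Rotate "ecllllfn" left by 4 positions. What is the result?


Input: "ecllllfn", rotate left by 4
First 4 characters: "ecll"
Remaining characters: "llfn"
Concatenate remaining + first: "llfn" + "ecll" = "llfnecll"

llfnecll


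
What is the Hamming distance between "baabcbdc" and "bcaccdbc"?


Comparing "baabcbdc" and "bcaccdbc" position by position:
  Position 0: 'b' vs 'b' => same
  Position 1: 'a' vs 'c' => differ
  Position 2: 'a' vs 'a' => same
  Position 3: 'b' vs 'c' => differ
  Position 4: 'c' vs 'c' => same
  Position 5: 'b' vs 'd' => differ
  Position 6: 'd' vs 'b' => differ
  Position 7: 'c' vs 'c' => same
Total differences (Hamming distance): 4

4


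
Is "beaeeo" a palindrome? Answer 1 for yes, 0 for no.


Input: beaeeo
Reversed: oeeaeb
  Compare pos 0 ('b') with pos 5 ('o'): MISMATCH
  Compare pos 1 ('e') with pos 4 ('e'): match
  Compare pos 2 ('a') with pos 3 ('e'): MISMATCH
Result: not a palindrome

0


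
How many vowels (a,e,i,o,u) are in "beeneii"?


Input: beeneii
Checking each character:
  'b' at position 0: consonant
  'e' at position 1: vowel (running total: 1)
  'e' at position 2: vowel (running total: 2)
  'n' at position 3: consonant
  'e' at position 4: vowel (running total: 3)
  'i' at position 5: vowel (running total: 4)
  'i' at position 6: vowel (running total: 5)
Total vowels: 5

5


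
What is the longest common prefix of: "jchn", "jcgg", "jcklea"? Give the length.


Words: jchn, jcgg, jcklea
  Position 0: all 'j' => match
  Position 1: all 'c' => match
  Position 2: ('h', 'g', 'k') => mismatch, stop
LCP = "jc" (length 2)

2


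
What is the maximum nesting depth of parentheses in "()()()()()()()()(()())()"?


Input: "()()()()()()()()(()())()"
Tracking depth:
  Position 0 '(': depth becomes 1
  Position 1 ')': depth becomes 0
  Position 2 '(': depth becomes 1
  Position 3 ')': depth becomes 0
  Position 4 '(': depth becomes 1
  Position 5 ')': depth becomes 0
  Position 6 '(': depth becomes 1
  Position 7 ')': depth becomes 0
  Position 8 '(': depth becomes 1
  Position 9 ')': depth becomes 0
  Position 10 '(': depth becomes 1
  Position 11 ')': depth becomes 0
  Position 12 '(': depth becomes 1
  Position 13 ')': depth becomes 0
  Position 14 '(': depth becomes 1
  Position 15 ')': depth becomes 0
  Position 16 '(': depth becomes 1
  Position 17 '(': depth becomes 2
  Position 18 ')': depth becomes 1
  Position 19 '(': depth becomes 2
  Position 20 ')': depth becomes 1
  Position 21 ')': depth becomes 0
  Position 22 '(': depth becomes 1
  Position 23 ')': depth becomes 0
Maximum depth reached: 2

2


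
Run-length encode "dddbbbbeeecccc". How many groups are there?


Input: dddbbbbeeecccc
Scanning for consecutive runs:
  Group 1: 'd' x 3 (positions 0-2)
  Group 2: 'b' x 4 (positions 3-6)
  Group 3: 'e' x 3 (positions 7-9)
  Group 4: 'c' x 4 (positions 10-13)
Total groups: 4

4


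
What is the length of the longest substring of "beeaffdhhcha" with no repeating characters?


Input: "beeaffdhhcha"
Sliding window (track last position of each char):
  Position 0 ('b'): window [0,0] length 1 -- new best
  Position 1 ('e'): window [0,1] length 2 -- new best
  Position 2 ('e'): repeat (last at 1), move window start to 2
  Position 2 ('e'): window [2,2] length 1
  Position 3 ('a'): window [2,3] length 2
  Position 4 ('f'): window [2,4] length 3 -- new best
  Position 5 ('f'): repeat (last at 4), move window start to 5
  Position 5 ('f'): window [5,5] length 1
  Position 6 ('d'): window [5,6] length 2
  Position 7 ('h'): window [5,7] length 3
  Position 8 ('h'): repeat (last at 7), move window start to 8
  Position 8 ('h'): window [8,8] length 1
  Position 9 ('c'): window [8,9] length 2
  Position 10 ('h'): repeat (last at 8), move window start to 9
  Position 10 ('h'): window [9,10] length 2
  Position 11 ('a'): window [9,11] length 3
Longest substring with no repeats: "eaf" with length 3

3
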